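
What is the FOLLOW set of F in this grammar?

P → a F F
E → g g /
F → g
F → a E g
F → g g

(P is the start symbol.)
{ $, 'a', 'g' }

To compute FOLLOW(F), find every occurrence of F on a right-hand side N → α F β: add FIRST(β) \ {ε}, and if β is empty or nullable also add FOLLOW(N). Iterate to a fixed point.

In P → a F F: F is followed by F, add FIRST(F) \ {ε} = { 'a', 'g' }
In P → a F F: F is at the end, add FOLLOW(P)

The FOLLOW sets referred to above (computed the same way, to a fixed point):
  FOLLOW(P) = { $ }

Taking the union: FOLLOW(F) = { $, 'a', 'g' }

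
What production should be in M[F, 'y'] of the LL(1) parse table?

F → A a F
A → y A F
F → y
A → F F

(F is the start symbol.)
F → A a F, F → y

To find M[F, 'y'], we find productions for F where 'y' is in the predict set (PREDICT(N → α) = (FIRST(α) \ {ε}) ∪ (FOLLOW(N) if α ⇒* ε)).

Relevant sets:
  FIRST(A) = { 'y' }

F → A a F: PREDICT = { 'y' }
  'y' is in predict set, so this production goes in M[F, 'y']
F → y: PREDICT = { 'y' }
  'y' is in predict set, so this production goes in M[F, 'y']

M[F, 'y'] = F → A a F, F → y  (a multiply-defined cell — the grammar is not LL(1))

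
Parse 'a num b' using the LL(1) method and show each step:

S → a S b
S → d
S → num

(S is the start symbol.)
LL(1) parsing maintains a stack (initially the start symbol over $) and the input. At each step: if the stack top is a terminal, match it against the current input token; if it is a non-terminal N, replace it with the RHS of M[N, lookahead] (the unique production whose predict set contains the lookahead).

Stack is shown with the top on the left.

Stack    Input      Action
--------------------------
S $      a num b $  output S → a S b
a S b $  a num b $  match 'a'
S b $    num b $    output S → num
num b $  num b $    match 'num'
b $      b $        match 'b'
$        $          accept

The string is accepted.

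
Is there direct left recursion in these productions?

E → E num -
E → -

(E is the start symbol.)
Yes, E is left-recursive

Direct left recursion occurs when N → N α for some non-terminal N (the right-hand side begins with the left-hand side itself).

E → E num -: LEFT RECURSIVE (starts with E)
E → -: starts with '-'

The grammar has direct left recursion on: E.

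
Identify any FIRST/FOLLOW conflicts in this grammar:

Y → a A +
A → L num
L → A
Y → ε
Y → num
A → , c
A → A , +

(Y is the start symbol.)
No FIRST/FOLLOW conflicts.

Nullable non-terminals: Y.

Y: nullable alternative(s) Y → ε; FOLLOW(Y) = { $ }
  Y → a A +: FIRST \ {ε} = { 'a' } — disjoint from FOLLOW(Y)
  Y → ε: FIRST \ {ε} = { } — this is the only nullable alternative, skip
  Y → num: FIRST \ {ε} = { 'num' } — disjoint from FOLLOW(Y)

A, L have no nullable alternative, so no FIRST/FOLLOW check is needed there.

No FIRST/FOLLOW conflicts found.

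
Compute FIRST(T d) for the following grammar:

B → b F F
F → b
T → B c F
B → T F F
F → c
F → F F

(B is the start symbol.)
FIRST sets of the non-terminals involved (from the grammar, by fixed-point iteration):
  FIRST(T) = { 'b' }

To compute FIRST(T d), process the symbols left to right:
Symbol T is a non-terminal. Add FIRST(T) \ {ε} = { 'b' }
T is not nullable (ε ∉ FIRST(T)), so stop here.
FIRST(T d) = { 'b' }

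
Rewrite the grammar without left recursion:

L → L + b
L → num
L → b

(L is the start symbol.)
L → num L'
L → b L'
L' → + b L'
L' → ε

L is directly left-recursive. The standard transformation for
  A → A α₁ | ... | A α_m | β₁ | ... | β_n
is
  A  → β₁ A' | ... | β_n A'
  A' → α₁ A' | ... | α_m A' | ε

L → num becomes L → num L'
L → b becomes L → b L'
L → L + b becomes L' → + b L'
Add L' → ε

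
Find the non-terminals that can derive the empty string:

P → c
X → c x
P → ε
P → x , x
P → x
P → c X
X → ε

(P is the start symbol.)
ε-productions: P → ε, X → ε
So P, X are immediately nullable.
Every non-terminal is now nullable.
Nullable = { 'P', 'X' }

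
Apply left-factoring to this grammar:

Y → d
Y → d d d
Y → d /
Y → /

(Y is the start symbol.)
Y → d Y'
Y' → ε
Y' → d d
Y' → /
Y → /

Left-factoring transforms A → αβ₁ | αβ₂ into A → αA' and A' → β₁ | β₂
(α is the longest common prefix among the alternatives). Repeat until
no nonterminal has two alternatives with a common prefix.

Round 1: Y has alternatives sharing prefix 'd'. Introduce Y': Y → d Y'
  Add: Y' → ε
  Add: Y' → d d
  Add: Y' → /

No remaining common prefixes — done.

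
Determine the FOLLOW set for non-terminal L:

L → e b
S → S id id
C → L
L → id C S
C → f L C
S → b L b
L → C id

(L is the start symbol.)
{ $, 'b', 'e', 'f', 'id' }

To compute FOLLOW(L), find every occurrence of L on a right-hand side N → α L β: add FIRST(β) \ {ε}, and if β is empty or nullable also add FOLLOW(N). Iterate to a fixed point.

L is the start symbol, so $ ∈ FOLLOW(L).
In C → L: L is at the end, add FOLLOW(C)
In C → f L C: L is followed by C, add FIRST(C) \ {ε} = { 'e', 'f', 'id' }
In S → b L b: L is followed by b, add FIRST(b) \ {ε} = { 'b' }

The FOLLOW sets referred to above (computed the same way, to a fixed point):
  FOLLOW(C) = { 'b', 'id' }

Taking the union: FOLLOW(L) = { $, 'b', 'e', 'f', 'id' }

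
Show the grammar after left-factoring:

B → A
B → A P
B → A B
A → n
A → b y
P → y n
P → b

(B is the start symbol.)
Left-factoring transforms A → αβ₁ | αβ₂ into A → αA' and A' → β₁ | β₂
(α is the longest common prefix among the alternatives). Repeat until
no nonterminal has two alternatives with a common prefix.

Round 1: B has alternatives sharing prefix 'A'. Introduce B': B → A B'
  Add: B' → ε
  Add: B' → P
  Add: B' → B

No remaining common prefixes — done.

Resulting grammar:
B → A B'
B' → ε
B' → P
B' → B
A → n
A → b y
P → y n
P → b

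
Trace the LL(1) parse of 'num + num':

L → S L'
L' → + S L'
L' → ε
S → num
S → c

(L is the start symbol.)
LL(1) parsing maintains a stack (initially the start symbol over $) and the input. At each step: if the stack top is a terminal, match it against the current input token; if it is a non-terminal N, replace it with the RHS of M[N, lookahead] (the unique production whose predict set contains the lookahead).

Stack is shown with the top on the left.

Stack     Input        Action
-----------------------------
L $       num + num $  output L → S L'
S L' $    num + num $  output S → num
num L' $  num + num $  match 'num'
L' $      + num $      output L' → + S L'
+ S L' $  + num $      match '+'
S L' $    num $        output S → num
num L' $  num $        match 'num'
L' $      $            output L' → ε
$         $            accept

The string is accepted.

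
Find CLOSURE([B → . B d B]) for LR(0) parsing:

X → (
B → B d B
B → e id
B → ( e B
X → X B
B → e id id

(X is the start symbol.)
{ [B → . ( e B], [B → . B d B], [B → . e id id], [B → . e id] }

To compute CLOSURE, for each item [A → α.Bβ] where B is a non-terminal, add [B → .γ] for all productions B → γ; repeat for the newly added items until nothing changes.

Start with: [B → . B d B]
  [B → . B d B] has the dot before B: add [B → . e id], [B → . ( e B], [B → . e id id]
No further items can be added.

CLOSURE = { [B → . ( e B], [B → . B d B], [B → . e id id], [B → . e id] }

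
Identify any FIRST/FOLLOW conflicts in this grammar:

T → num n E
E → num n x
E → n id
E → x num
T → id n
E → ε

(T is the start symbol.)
A FIRST/FOLLOW conflict occurs when a non-terminal N has a nullable alternative N → β (β ⇒* ε) and another alternative N → α with FIRST(α) ∩ FOLLOW(N) ≠ ∅: on such a lookahead the parser cannot decide between expanding α and letting N vanish via β.

Nullable non-terminals: E.

E: nullable alternative(s) E → ε; FOLLOW(E) = { $ }
  E → num n x: FIRST \ {ε} = { 'num' } — disjoint from FOLLOW(E)
  E → n id: FIRST \ {ε} = { 'n' } — disjoint from FOLLOW(E)
  E → x num: FIRST \ {ε} = { 'x' } — disjoint from FOLLOW(E)
  E → ε: FIRST \ {ε} = { } — this is the only nullable alternative, skip

T has no nullable alternative, so no FIRST/FOLLOW check is needed there.

No FIRST/FOLLOW conflicts found.

Answer: No FIRST/FOLLOW conflicts.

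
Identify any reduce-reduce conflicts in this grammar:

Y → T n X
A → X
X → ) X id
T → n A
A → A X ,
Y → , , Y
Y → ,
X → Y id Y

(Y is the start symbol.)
No reduce-reduce conflicts

A reduce-reduce conflict occurs when an LR(0) state has two complete items [A → α .] and [B → β .] — both call for a reduction, and with no lookahead the parser cannot choose between them.

Augment with Y' → Y and build the canonical LR(0) collection (I0 = CLOSURE({[Y' → . Y]}), then GOTO on every symbol after a dot until no new states appear). It has 19 states:
  I0: { [T → . n A], [Y → . , , Y], [Y → . ,], [Y → . T n X], [Y' → . Y] }  — shift
  I1: { [Y → , . , Y], [Y → , .] }  — shift, reduce
  I2: { [Y → T . n X] }  — shift
  I3: { [Y' → Y .] }  — accept
  I4: { [A → . A X ,], [A → . X], [T → . n A], [T → n . A], [X → . ) X id], [X → . Y id Y], [Y → . , , Y], [Y → . ,], [Y → . T n X] }  — shift
  I5: { [T → . n A], [X → ) . X id], [X → . ) X id], [X → . Y id Y], [Y → . , , Y], [Y → . ,], [Y → . T n X] }  — shift
  I6: { [A → A . X ,], [T → . n A], [T → n A .], [X → . ) X id], [X → . Y id Y], [Y → . , , Y], [Y → . ,], [Y → . T n X] }  — shift, reduce
  I7: { [A → X .] }  — reduce
  I8: { [X → Y . id Y] }  — shift
  I9: { [T → . n A], [X → Y id . Y], [Y → . , , Y], [Y → . ,], [Y → . T n X] }  — shift
  I10: { [X → Y id Y .] }  — reduce
  I11: { [A → A X . ,] }  — shift
  I12: { [A → A X , .] }  — reduce
  I13: { [X → ) X . id] }  — shift
  I14: { [X → ) X id .] }  — reduce
  I15: { [T → . n A], [X → . ) X id], [X → . Y id Y], [Y → . , , Y], [Y → . ,], [Y → . T n X], [Y → T n . X] }  — shift
  I16: { [Y → T n X .] }  — reduce
  I17: { [T → . n A], [Y → , , . Y], [Y → . , , Y], [Y → . ,], [Y → . T n X] }  — shift
  I18: { [Y → , , Y .] }  — reduce

No state contains more than one complete item.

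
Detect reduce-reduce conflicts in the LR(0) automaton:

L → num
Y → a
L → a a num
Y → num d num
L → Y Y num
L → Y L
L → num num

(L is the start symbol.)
Yes — I12: [L → Y Y num .] vs [L → num .]

Augment with L' → L and build the canonical LR(0) collection (I0 = CLOSURE({[L' → . L]}), then GOTO on every symbol after a dot until no new states appear). It has 13 states:
  I0: { [L → . Y L], [L → . Y Y num], [L → . a a num], [L → . num num], [L → . num], [L' → . L], [Y → . a], [Y → . num d num] }  — shift
  I1: { [L' → L .] }  — accept
  I2: { [L → . Y L], [L → . Y Y num], [L → . a a num], [L → . num num], [L → . num], [L → Y . L], [L → Y . Y num], [Y → . a], [Y → . num d num] }  — shift
  I3: { [L → a . a num], [Y → a .] }  — shift, reduce
  I4: { [L → num . num], [L → num .], [Y → num . d num] }  — shift, reduce
  I5: { [Y → num d . num] }  — shift
  I6: { [L → num num .] }  — reduce
  I7: { [Y → num d num .] }  — reduce
  I8: { [L → a a . num] }  — shift
  I9: { [L → a a num .] }  — reduce
  I10: { [L → Y L .] }  — reduce
  I11: { [L → . Y L], [L → . Y Y num], [L → . a a num], [L → . num num], [L → . num], [L → Y . L], [L → Y . Y num], [L → Y Y . num], [Y → . a], [Y → . num d num] }  — shift
  I12: { [L → Y Y num .], [L → num . num], [L → num .], [Y → num . d num] }  — shift, 2 reduces

I12 contains complete items [L → Y Y num .], [L → num .] — reduce-reduce conflict.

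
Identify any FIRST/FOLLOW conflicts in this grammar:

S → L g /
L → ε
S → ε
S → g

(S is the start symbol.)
No FIRST/FOLLOW conflicts.

Nullable non-terminals: L, S.
FIRST sets used below: FIRST(L) = { ε }
L has a nullable alternative but only one production, so nothing to check.

S: nullable alternative(s) S → ε; FOLLOW(S) = { $ }
  S → L g /: FIRST \ {ε} = { 'g' } — disjoint from FOLLOW(S)
  S → ε: FIRST \ {ε} = { } — this is the only nullable alternative, skip
  S → g: FIRST \ {ε} = { 'g' } — disjoint from FOLLOW(S)

No FIRST/FOLLOW conflicts found.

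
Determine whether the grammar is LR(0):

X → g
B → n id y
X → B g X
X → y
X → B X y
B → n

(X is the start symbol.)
Augment with X' → X and build the canonical LR(0) collection (I0 = CLOSURE({[X' → . X]}), then GOTO on every symbol after a dot until no new states appear). It has 12 states:
  I0: { [B → . n id y], [B → . n], [X → . B X y], [X → . B g X], [X → . g], [X → . y], [X' → . X] }  — shift
  I1: { [B → . n id y], [B → . n], [X → . B X y], [X → . B g X], [X → . g], [X → . y], [X → B . X y], [X → B . g X] }  — shift
  I2: { [X' → X .] }  — accept
  I3: { [X → g .] }  — reduce
  I4: { [B → n . id y], [B → n .] }  — shift, reduce
  I5: { [X → y .] }  — reduce
  I6: { [B → n id . y] }  — shift
  I7: { [B → n id y .] }  — reduce
  I8: { [X → B X . y] }  — shift
  I9: { [B → . n id y], [B → . n], [X → . B X y], [X → . B g X], [X → . g], [X → . y], [X → B g . X], [X → g .] }  — shift, reduce
  I10: { [X → B g X .] }  — reduce
  I11: { [X → B X y .] }  — reduce

Conflict in state I4:
  Shift-reduce conflict between [B → n .] and [B → n . id y]
So the grammar is NOT LR(0).

Answer: No. Shift-reduce conflict between [B → n .] and [B → n . id y]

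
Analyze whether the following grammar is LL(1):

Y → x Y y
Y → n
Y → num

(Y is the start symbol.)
Yes, the grammar is LL(1).

A grammar is LL(1) if for each non-terminal N with multiple productions, the predict sets of those productions are pairwise disjoint, where PREDICT(N → α) = (FIRST(α) \ {ε}) ∪ (FOLLOW(N) if α ⇒* ε).

For Y:
  PREDICT(Y → x Y y) = { 'x' }
  PREDICT(Y → n) = { 'n' }
  PREDICT(Y → num) = { 'num' }

All predict sets are disjoint. The grammar IS LL(1).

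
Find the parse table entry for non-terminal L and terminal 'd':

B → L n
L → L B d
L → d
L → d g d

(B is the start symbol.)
L → L B d, L → d, L → d g d

To find M[L, 'd'], we find productions for L where 'd' is in the predict set (PREDICT(N → α) = (FIRST(α) \ {ε}) ∪ (FOLLOW(N) if α ⇒* ε)).

Relevant sets:
  FIRST(L) = { 'd' }

L → L B d: PREDICT = { 'd' }
  'd' is in predict set, so this production goes in M[L, 'd']
L → d: PREDICT = { 'd' }
  'd' is in predict set, so this production goes in M[L, 'd']
L → d g d: PREDICT = { 'd' }
  'd' is in predict set, so this production goes in M[L, 'd']

M[L, 'd'] = L → L B d, L → d, L → d g d  (a multiply-defined cell — the grammar is not LL(1))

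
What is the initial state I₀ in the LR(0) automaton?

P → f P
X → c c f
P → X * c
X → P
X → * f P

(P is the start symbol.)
{ [P → . X * c], [P → . f P], [P' → . P], [X → . * f P], [X → . P], [X → . c c f] }

First, augment the grammar with P' → P
I₀ = CLOSURE({ [P' → . P] }):
  [P' → . P] has the dot before P: add [P → . f P], [P → . X * c]
  [P → . X * c] has the dot before X: add [X → . c c f], [X → . P], [X → . * f P]
No further items can be added.

I₀ = { [P → . X * c], [P → . f P], [P' → . P], [X → . * f P], [X → . P], [X → . c c f] }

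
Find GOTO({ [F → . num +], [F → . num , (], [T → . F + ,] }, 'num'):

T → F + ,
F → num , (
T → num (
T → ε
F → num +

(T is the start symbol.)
{ [F → num . +], [F → num . , (] }

GOTO(I, 'num') = CLOSURE({ [A → αX.β] : [A → α.Xβ] ∈ I, X = 'num' })

Items with dot before 'num', with the dot advanced:
  [F → . num +] → [F → num . +]
  [F → . num , (] → [F → num . , (]
Closure adds nothing (no advanced item has the dot before a non-terminal).

GOTO = { [F → num . +], [F → num . , (] }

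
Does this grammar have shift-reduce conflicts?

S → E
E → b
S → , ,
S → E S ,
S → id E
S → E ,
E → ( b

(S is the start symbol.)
A shift-reduce conflict occurs when an LR(0) state has both:
  - a complete (reduce) item [A → α .] (dot at the end), and
  - a shift item [B → β . c γ] (dot before a terminal).

Augment with S' → S and build the canonical LR(0) collection (I0 = CLOSURE({[S' → . S]}), then GOTO on every symbol after a dot until no new states appear). It has 13 states:
  I0: { [E → . ( b], [E → . b], [S → . , ,], [S → . E ,], [S → . E S ,], [S → . E], [S → . id E], [S' → . S] }  — shift
  I1: { [E → ( . b] }  — shift
  I2: { [S → , . ,] }  — shift
  I3: { [E → . ( b], [E → . b], [S → . , ,], [S → . E ,], [S → . E S ,], [S → . E], [S → . id E], [S → E . ,], [S → E . S ,], [S → E .] }  — shift, reduce
  I4: { [S' → S .] }  — accept
  I5: { [E → b .] }  — reduce
  I6: { [E → . ( b], [E → . b], [S → id . E] }  — shift
  I7: { [S → id E .] }  — reduce
  I8: { [S → , . ,], [S → E , .] }  — shift, reduce
  I9: { [S → E S . ,] }  — shift
  I10: { [S → E S , .] }  — reduce
  I11: { [S → , , .] }  — reduce
  I12: { [E → ( b .] }  — reduce

I3 contains reduce item [S → E .] and shift items [E → . ( b], [E → . b], [S → . , ,], [S → E . ,], [S → . id E] — shift-reduce conflict.
I8 contains reduce item [S → E , .] and shift item [S → , . ,] — shift-reduce conflict.

Answer: Yes — I3: [S → E .] vs [E → . ( b]; I8: [S → E , .] vs [S → , . ,]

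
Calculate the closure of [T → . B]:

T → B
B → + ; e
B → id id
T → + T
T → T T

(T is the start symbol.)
{ [B → . + ; e], [B → . id id], [T → . B] }

To compute CLOSURE, for each item [A → α.Bβ] where B is a non-terminal, add [B → .γ] for all productions B → γ; repeat for the newly added items until nothing changes.

Start with: [T → . B]
  [T → . B] has the dot before B: add [B → . + ; e], [B → . id id]
No further items can be added.

CLOSURE = { [B → . + ; e], [B → . id id], [T → . B] }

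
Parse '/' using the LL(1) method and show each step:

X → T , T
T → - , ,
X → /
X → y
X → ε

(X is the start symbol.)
LL(1) parsing maintains a stack (initially the start symbol over $) and the input. At each step: if the stack top is a terminal, match it against the current input token; if it is a non-terminal N, replace it with the RHS of M[N, lookahead] (the unique production whose predict set contains the lookahead).

Stack is shown with the top on the left.

Stack  Input  Action
--------------------
X $    / $    output X → /
/ $    / $    match '/'
$      $      accept

The string is accepted.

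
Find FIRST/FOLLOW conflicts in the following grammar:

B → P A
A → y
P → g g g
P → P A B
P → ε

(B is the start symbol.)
A FIRST/FOLLOW conflict occurs when a non-terminal N has a nullable alternative N → β (β ⇒* ε) and another alternative N → α with FIRST(α) ∩ FOLLOW(N) ≠ ∅: on such a lookahead the parser cannot decide between expanding α and letting N vanish via β.

Nullable non-terminals: P.
FIRST sets used below: FIRST(P) = { 'g', 'y', ε }, FIRST(A) = { 'y' }

P: nullable alternative(s) P → ε; FOLLOW(P) = { 'y' }
  P → g g g: FIRST \ {ε} = { 'g' } — disjoint from FOLLOW(P)
  P → P A B: FIRST \ {ε} = { 'g', 'y' } — overlaps FOLLOW(P) on { 'y' }: CONFLICT
  P → ε: FIRST \ {ε} = { } — this is the only nullable alternative, skip

A, B have no nullable alternative, so no FIRST/FOLLOW check is needed there.

So the grammar has 1 FIRST/FOLLOW conflict (marked CONFLICT above).

Answer: Yes. P → P A B with FOLLOW(P) on { 'y' }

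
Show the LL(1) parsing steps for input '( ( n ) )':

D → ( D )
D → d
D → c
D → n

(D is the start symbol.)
Stack is shown with the top on the left.

Stack      Input        Action
------------------------------
D $        ( ( n ) ) $  output D → ( D )
( D ) $    ( ( n ) ) $  match '('
D ) $      ( n ) ) $    output D → ( D )
( D ) ) $  ( n ) ) $    match '('
D ) ) $    n ) ) $      output D → n
n ) ) $    n ) ) $      match 'n'
) ) $      ) ) $        match ')'
) $        ) $          match ')'
$          $            accept

The string is accepted.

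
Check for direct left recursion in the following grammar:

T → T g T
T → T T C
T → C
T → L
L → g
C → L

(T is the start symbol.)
T → T g T: LEFT RECURSIVE (starts with T)
T → T T C: LEFT RECURSIVE (starts with T)
T → C: starts with C
T → L: starts with L
L → g: starts with g
C → L: starts with L

The grammar has direct left recursion on: T.

Answer: Yes, T is left-recursive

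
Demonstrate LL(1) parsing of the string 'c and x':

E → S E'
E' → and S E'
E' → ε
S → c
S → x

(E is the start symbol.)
LL(1) parsing maintains a stack (initially the start symbol over $) and the input. At each step: if the stack top is a terminal, match it against the current input token; if it is a non-terminal N, replace it with the RHS of M[N, lookahead] (the unique production whose predict set contains the lookahead).

Stack is shown with the top on the left.

Stack       Input      Action
-----------------------------
E $         c and x $  output E → S E'
S E' $      c and x $  output S → c
c E' $      c and x $  match 'c'
E' $        and x $    output E' → and S E'
and S E' $  and x $    match 'and'
S E' $      x $        output S → x
x E' $      x $        match 'x'
E' $        $          output E' → ε
$           $          accept

The string is accepted.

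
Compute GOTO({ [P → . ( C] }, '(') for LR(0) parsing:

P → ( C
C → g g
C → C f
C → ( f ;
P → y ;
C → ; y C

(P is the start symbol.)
GOTO(I, '(') = CLOSURE({ [A → αX.β] : [A → α.Xβ] ∈ I, X = '(' })

Items with dot before '(', with the dot advanced:
  [P → . ( C] → [P → ( . C]
Closure of the advanced items:
  [P → ( . C] has the dot before C: add [C → . g g], [C → . C f], [C → . ( f ;], [C → . ; y C]

GOTO = { [C → . ( f ;], [C → . ; y C], [C → . C f], [C → . g g], [P → ( . C] }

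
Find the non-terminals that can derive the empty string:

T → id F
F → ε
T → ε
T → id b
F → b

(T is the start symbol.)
ε-productions: F → ε, T → ε
So F, T are immediately nullable.
Every non-terminal is now nullable.
Nullable = { 'F', 'T' }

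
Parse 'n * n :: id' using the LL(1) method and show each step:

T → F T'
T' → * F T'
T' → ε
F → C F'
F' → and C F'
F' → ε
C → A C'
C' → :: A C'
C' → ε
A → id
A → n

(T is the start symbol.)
LL(1) parsing maintains a stack (initially the start symbol over $) and the input. At each step: if the stack top is a terminal, match it against the current input token; if it is a non-terminal N, replace it with the RHS of M[N, lookahead] (the unique production whose predict set contains the lookahead).

Stack is shown with the top on the left.

Stack            Input          Action
--------------------------------------
T $              n * n :: id $  output T → F T'
F T' $           n * n :: id $  output F → C F'
C F' T' $        n * n :: id $  output C → A C'
A C' F' T' $     n * n :: id $  output A → n
n C' F' T' $     n * n :: id $  match 'n'
C' F' T' $       * n :: id $    output C' → ε
F' T' $          * n :: id $    output F' → ε
T' $             * n :: id $    output T' → * F T'
* F T' $         * n :: id $    match '*'
F T' $           n :: id $      output F → C F'
C F' T' $        n :: id $      output C → A C'
A C' F' T' $     n :: id $      output A → n
n C' F' T' $     n :: id $      match 'n'
C' F' T' $       :: id $        output C' → :: A C'
:: A C' F' T' $  :: id $        match '::'
A C' F' T' $     id $           output A → id
id C' F' T' $    id $           match 'id'
C' F' T' $       $              output C' → ε
F' T' $          $              output F' → ε
T' $             $              output T' → ε
$                $              accept

The string is accepted.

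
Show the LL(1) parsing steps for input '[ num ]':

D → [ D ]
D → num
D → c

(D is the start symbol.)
LL(1) parsing maintains a stack (initially the start symbol over $) and the input. At each step: if the stack top is a terminal, match it against the current input token; if it is a non-terminal N, replace it with the RHS of M[N, lookahead] (the unique production whose predict set contains the lookahead).

Stack is shown with the top on the left.

Stack    Input      Action
--------------------------
D $      [ num ] $  output D → [ D ]
[ D ] $  [ num ] $  match '['
D ] $    num ] $    output D → num
num ] $  num ] $    match 'num'
] $      ] $        match ']'
$        $          accept

The string is accepted.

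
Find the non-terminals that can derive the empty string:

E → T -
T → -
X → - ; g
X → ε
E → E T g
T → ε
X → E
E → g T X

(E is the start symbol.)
A non-terminal is nullable if it can derive ε (the empty string): either it has an ε-production, or it has a production whose right-hand side consists entirely of nullable non-terminals.

ε-productions: X → ε, T → ε
So X, T are immediately nullable.
No further non-terminal can be added: every production for the remaining non-terminals contains a terminal or a non-nullable non-terminal.
Nullable = { 'T', 'X' }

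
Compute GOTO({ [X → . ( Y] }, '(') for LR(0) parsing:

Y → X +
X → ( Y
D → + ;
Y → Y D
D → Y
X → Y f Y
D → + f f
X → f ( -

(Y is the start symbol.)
{ [X → ( . Y], [X → . ( Y], [X → . Y f Y], [X → . f ( -], [Y → . X +], [Y → . Y D] }

GOTO(I, '(') = CLOSURE({ [A → αX.β] : [A → α.Xβ] ∈ I, X = '(' })

Items with dot before '(', with the dot advanced:
  [X → . ( Y] → [X → ( . Y]
Closure of the advanced items:
  [X → ( . Y] has the dot before Y: add [Y → . X +], [Y → . Y D]
  [Y → . X +] has the dot before X: add [X → . ( Y], [X → . Y f Y], [X → . f ( -]

GOTO = { [X → ( . Y], [X → . ( Y], [X → . Y f Y], [X → . f ( -], [Y → . X +], [Y → . Y D] }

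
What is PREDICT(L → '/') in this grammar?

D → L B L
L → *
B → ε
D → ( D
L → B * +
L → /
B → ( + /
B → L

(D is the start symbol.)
{ '/' }

PREDICT(L → '/') = (FIRST(RHS) \ {ε}) ∪ (FOLLOW(L) if ε ∈ FIRST(RHS), i.e. RHS ⇒* ε)
FIRST('/') = { '/' }
ε ∉ FIRST('/'), so FOLLOW(L) is not added.
PREDICT(L → '/') = { '/' }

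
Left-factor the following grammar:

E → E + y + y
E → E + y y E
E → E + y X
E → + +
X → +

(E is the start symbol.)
E → E + y E'
E' → + y
E' → y E
E' → X
E → + +
X → +

Left-factoring transforms A → αβ₁ | αβ₂ into A → αA' and A' → β₁ | β₂
(α is the longest common prefix among the alternatives). Repeat until
no nonterminal has two alternatives with a common prefix.

Round 1: E has alternatives sharing prefix 'E + y'. Introduce E': E → E + y E'
  Add: E' → + y
  Add: E' → y E
  Add: E' → X

No remaining common prefixes — done.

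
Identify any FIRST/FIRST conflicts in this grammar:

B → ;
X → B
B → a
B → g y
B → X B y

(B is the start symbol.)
Yes. B → ';' / B → X B y on { ';' }; B → a / B → X B y on { 'a' }; B → g y / B → X B y on { 'g' }

FIRST sets of the non-terminals at (or reachable through a nullable prefix from) the front of some alternative:
  FIRST(X) = { ';', 'a', 'g' }

Productions for B:
  B → ;: FIRST = { ';' }
  B → a: FIRST = { 'a' }
  B → g y: FIRST = { 'g' }
  B → X B y: FIRST = { ';', 'a', 'g' }
X has only one production, so no FIRST/FIRST conflict is possible there.

Conflict for B: B → ; and B → X B y
  Overlap: { ';' }
Conflict for B: B → a and B → X B y
  Overlap: { 'a' }
Conflict for B: B → g y and B → X B y
  Overlap: { 'g' }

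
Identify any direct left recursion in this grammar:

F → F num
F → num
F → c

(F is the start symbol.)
Direct left recursion occurs when N → N α for some non-terminal N (the right-hand side begins with the left-hand side itself).

F → F num: LEFT RECURSIVE (starts with F)
F → num: starts with num
F → c: starts with c

The grammar has direct left recursion on: F.

Answer: Yes, F is left-recursive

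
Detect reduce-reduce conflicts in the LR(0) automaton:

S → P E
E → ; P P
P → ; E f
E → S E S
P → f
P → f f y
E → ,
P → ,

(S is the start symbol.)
Yes — I8: [E → , .] vs [P → , .]

A reduce-reduce conflict occurs when an LR(0) state has two complete items [A → α .] and [B → β .] — both call for a reduction, and with no lookahead the parser cannot choose between them.

Augment with S' → S and build the canonical LR(0) collection (I0 = CLOSURE({[S' → . S]}), then GOTO on every symbol after a dot until no new states appear). It has 18 states:
  I0: { [P → . ,], [P → . ; E f], [P → . f f y], [P → . f], [S → . P E], [S' → . S] }  — shift
  I1: { [P → , .] }  — reduce
  I2: { [E → . ,], [E → . ; P P], [E → . S E S], [P → . ,], [P → . ; E f], [P → . f f y], [P → . f], [P → ; . E f], [S → . P E] }  — shift
  I3: { [E → . ,], [E → . ; P P], [E → . S E S], [P → . ,], [P → . ; E f], [P → . f f y], [P → . f], [S → . P E], [S → P . E] }  — shift
  I4: { [S' → S .] }  — accept
  I5: { [P → f . f y], [P → f .] }  — shift, reduce
  I6: { [P → f f . y] }  — shift
  I7: { [P → f f y .] }  — reduce
  I8: { [E → , .], [P → , .] }  — 2 reduces
  I9: { [E → . ,], [E → . ; P P], [E → . S E S], [E → ; . P P], [P → . ,], [P → . ; E f], [P → . f f y], [P → . f], [P → ; . E f], [S → . P E] }  — shift
  I10: { [S → P E .] }  — reduce
  I11: { [E → . ,], [E → . ; P P], [E → . S E S], [E → S . E S], [P → . ,], [P → . ; E f], [P → . f f y], [P → . f], [S → . P E] }  — shift
  I12: { [E → S E . S], [P → . ,], [P → . ; E f], [P → . f f y], [P → . f], [S → . P E] }  — shift
  I13: { [E → S E S .] }  — reduce
  I14: { [P → ; E . f] }  — shift
  I15: { [E → . ,], [E → . ; P P], [E → . S E S], [E → ; P . P], [P → . ,], [P → . ; E f], [P → . f f y], [P → . f], [S → . P E], [S → P . E] }  — shift
  I16: { [E → . ,], [E → . ; P P], [E → . S E S], [E → ; P P .], [P → . ,], [P → . ; E f], [P → . f f y], [P → . f], [S → . P E], [S → P . E] }  — shift, reduce
  I17: { [P → ; E f .] }  — reduce

I8 contains complete items [E → , .], [P → , .] — reduce-reduce conflict.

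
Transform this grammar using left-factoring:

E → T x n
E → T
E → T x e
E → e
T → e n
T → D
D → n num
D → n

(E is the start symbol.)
Left-factoring transforms A → αβ₁ | αβ₂ into A → αA' and A' → β₁ | β₂
(α is the longest common prefix among the alternatives). Repeat until
no nonterminal has two alternatives with a common prefix.

Round 1: E has alternatives sharing prefix 'T'. Introduce E': E → T E'
  Add: E' → x n
  Add: E' → ε
  Add: E' → x e

Round 2: E' has alternatives sharing prefix 'x'. Introduce E'': E' → x E''
  Add: E'' → n
  Add: E'' → e

Round 3: D has alternatives sharing prefix 'n'. Introduce D': D → n D'
  Add: D' → num
  Add: D' → ε

No remaining common prefixes — done.

Resulting grammar:
E → T E'
E' → x E''
E'' → n
E'' → e
E' → ε
E → e
T → e n
T → D
D → n D'
D' → num
D' → ε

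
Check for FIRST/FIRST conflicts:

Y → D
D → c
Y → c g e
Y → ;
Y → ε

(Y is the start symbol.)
Yes. Y → D / Y → c g e on { 'c' }

A FIRST/FIRST conflict occurs when two productions N → α and N → β for the same non-terminal have FIRST(α) ∩ FIRST(β) ≠ ∅ (with ε ∈ FIRST of a nullable right-hand side, so two nullable alternatives also conflict).

FIRST sets of the non-terminals at (or reachable through a nullable prefix from) the front of some alternative:
  FIRST(D) = { 'c' }

Productions for Y:
  Y → D: FIRST = { 'c' }
  Y → c g e: FIRST = { 'c' }
  Y → ;: FIRST = { ';' }
  Y → ε: FIRST = { ε }
D has only one production, so no FIRST/FIRST conflict is possible there.

Conflict for Y: Y → D and Y → c g e
  Overlap: { 'c' }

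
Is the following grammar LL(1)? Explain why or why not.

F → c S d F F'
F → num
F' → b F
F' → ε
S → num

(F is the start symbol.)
Relevant sets:
  FOLLOW(F') = { $, 'b' }

For F:
  PREDICT(F → c S d F F') = { 'c' }
  PREDICT(F → num) = { 'num' }
For F':
  PREDICT(F' → b F) = { 'b' }
  PREDICT(F' → ε) = { $, 'b' }
S has a single production, so nothing to check there.

Conflict found: Predict set conflict for F': { 'b' }
The grammar is NOT LL(1).

Answer: No. Predict set conflict for F': { 'b' }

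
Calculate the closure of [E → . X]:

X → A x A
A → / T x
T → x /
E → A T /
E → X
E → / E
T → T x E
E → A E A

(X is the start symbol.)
Start with: [E → . X]
  [E → . X] has the dot before X: add [X → . A x A]
  [X → . A x A] has the dot before A: add [A → . / T x]
No further items can be added.

CLOSURE = { [A → . / T x], [E → . X], [X → . A x A] }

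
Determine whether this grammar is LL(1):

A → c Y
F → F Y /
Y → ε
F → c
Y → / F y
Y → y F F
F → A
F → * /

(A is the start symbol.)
No. Predict set conflict for F: { 'c' }

A grammar is LL(1) if for each non-terminal N with multiple productions, the predict sets of those productions are pairwise disjoint, where PREDICT(N → α) = (FIRST(α) \ {ε}) ∪ (FOLLOW(N) if α ⇒* ε).

Relevant sets:
  FIRST(F) = { '*', 'c' }
  FIRST(A) = { 'c' }
  FOLLOW(Y) = { $, '*', '/', 'c', 'y' }

For F:
  PREDICT(F → F Y '/') = { '*', 'c' }
  PREDICT(F → c) = { 'c' }
  PREDICT(F → A) = { 'c' }
  PREDICT(F → '*' '/') = { '*' }
For Y:
  PREDICT(Y → ε) = { $, '*', '/', 'c', 'y' }
  PREDICT(Y → '/' F y) = { '/' }
  PREDICT(Y → y F F) = { 'y' }
A has a single production, so nothing to check there.

Conflict found: Predict set conflict for F: { 'c' }
The grammar is NOT LL(1).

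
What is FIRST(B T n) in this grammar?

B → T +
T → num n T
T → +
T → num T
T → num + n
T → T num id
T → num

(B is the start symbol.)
{ '+', 'num' }

FIRST sets of the non-terminals involved (from the grammar, by fixed-point iteration):
  FIRST(B) = { '+', 'num' }

To compute FIRST(B T n), process the symbols left to right:
Symbol B is a non-terminal. Add FIRST(B) \ {ε} = { '+', 'num' }
B is not nullable (ε ∉ FIRST(B)), so stop here.
FIRST(B T n) = { '+', 'num' }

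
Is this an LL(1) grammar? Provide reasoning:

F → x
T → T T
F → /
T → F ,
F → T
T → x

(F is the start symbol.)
Relevant sets:
  FIRST(T) = { '/', 'x' }
  FIRST(F) = { '/', 'x' }

For F:
  PREDICT(F → x) = { 'x' }
  PREDICT(F → '/') = { '/' }
  PREDICT(F → T) = { '/', 'x' }
For T:
  PREDICT(T → T T) = { '/', 'x' }
  PREDICT(T → F ',') = { '/', 'x' }
  PREDICT(T → x) = { 'x' }

Conflict found: Predict set conflict for F: { 'x' }
The grammar is NOT LL(1).

Answer: No. Predict set conflict for F: { 'x' }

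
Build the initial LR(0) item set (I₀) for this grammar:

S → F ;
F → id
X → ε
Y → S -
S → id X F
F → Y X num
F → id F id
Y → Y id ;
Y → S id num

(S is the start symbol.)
First, augment the grammar with S' → S
I₀ = CLOSURE({ [S' → . S] }):
  [S' → . S] has the dot before S: add [S → . F ;], [S → . id X F]
  [S → . F ;] has the dot before F: add [F → . id], [F → . Y X num], [F → . id F id]
  [F → . Y X num] has the dot before Y: add [Y → . S -], [Y → . Y id ;], [Y → . S id num]
No further items can be added.

I₀ = { [F → . Y X num], [F → . id F id], [F → . id], [S → . F ;], [S → . id X F], [S' → . S], [Y → . S -], [Y → . S id num], [Y → . Y id ;] }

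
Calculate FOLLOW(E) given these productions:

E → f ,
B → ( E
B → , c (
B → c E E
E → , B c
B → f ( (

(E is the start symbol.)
{ $, ',', 'c', 'f' }

E is the start symbol, so $ ∈ FOLLOW(E).
In B → ( E: E is at the end, add FOLLOW(B)
In B → c E E: E is followed by E, add FIRST(E) \ {ε} = { ',', 'f' }
In B → c E E: E is at the end, add FOLLOW(B)

The FOLLOW sets referred to above (computed the same way, to a fixed point):
  FOLLOW(B) = { 'c' }

Taking the union: FOLLOW(E) = { $, ',', 'c', 'f' }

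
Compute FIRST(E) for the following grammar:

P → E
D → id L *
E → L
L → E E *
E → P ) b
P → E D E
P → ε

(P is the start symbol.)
To compute FIRST(E), examine every production with E on the left-hand side, reading each right-hand side left to right until a non-nullable symbol is reached.

FIRST sets of the other non-terminals involved (by the same procedure, iterated to a fixed point):
  FIRST(L) = { ')' }
  FIRST(P) = { ')', ε }

From E → L:
  - L is a non-terminal: add FIRST(L) \ {ε} = { ')' }
    L is not nullable, so stop
From E → P ) b:
  - P is a non-terminal: add FIRST(P) \ {ε} = { ')' }
    P is nullable, so continue to the next symbol
  - ')' is a terminal: add ')' and stop

Collecting: FIRST(E) = { ')' }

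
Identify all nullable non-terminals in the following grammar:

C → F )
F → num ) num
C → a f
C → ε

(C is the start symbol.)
A non-terminal is nullable if it can derive ε (the empty string): either it has an ε-production, or it has a production whose right-hand side consists entirely of nullable non-terminals.

ε-productions: C → ε
So C is immediately nullable.
No further non-terminal can be added: every production for the remaining non-terminals contains a terminal or a non-nullable non-terminal.
Nullable = { 'C' }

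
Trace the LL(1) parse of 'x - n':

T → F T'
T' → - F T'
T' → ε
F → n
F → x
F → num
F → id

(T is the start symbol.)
Stack is shown with the top on the left.

Stack     Input    Action
-------------------------
T $       x - n $  output T → F T'
F T' $    x - n $  output F → x
x T' $    x - n $  match 'x'
T' $      - n $    output T' → - F T'
- F T' $  - n $    match '-'
F T' $    n $      output F → n
n T' $    n $      match 'n'
T' $      $        output T' → ε
$         $        accept

The string is accepted.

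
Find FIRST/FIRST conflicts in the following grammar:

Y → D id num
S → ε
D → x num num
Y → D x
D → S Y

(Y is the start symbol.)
FIRST sets of the non-terminals at (or reachable through a nullable prefix from) the front of some alternative:
  FIRST(D) = { 'x' }
  FIRST(S) = { ε }
  FIRST(Y) = { 'x' }

Productions for Y:
  Y → D id num: FIRST = { 'x' }
  Y → D x: FIRST = { 'x' }
Productions for D:
  D → x num num: FIRST = { 'x' }
  D → S Y: FIRST = { 'x' }
S has only one production, so no FIRST/FIRST conflict is possible there.

Conflict for Y: Y → D id num and Y → D x
  Overlap: { 'x' }
Conflict for D: D → x num num and D → S Y
  Overlap: { 'x' }

Answer: Yes. Y → D id num / Y → D x on { 'x' }; D → x num num / D → S Y on { 'x' }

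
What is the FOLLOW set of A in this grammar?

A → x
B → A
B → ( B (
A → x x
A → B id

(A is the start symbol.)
{ $, '(', 'id' }

To compute FOLLOW(A), find every occurrence of A on a right-hand side N → α A β: add FIRST(β) \ {ε}, and if β is empty or nullable also add FOLLOW(N). Iterate to a fixed point.

A is the start symbol, so $ ∈ FOLLOW(A).
In B → A: A is at the end, add FOLLOW(B)

The FOLLOW sets referred to above (computed the same way, to a fixed point):
  FOLLOW(B) = { '(', 'id' }

Taking the union: FOLLOW(A) = { $, '(', 'id' }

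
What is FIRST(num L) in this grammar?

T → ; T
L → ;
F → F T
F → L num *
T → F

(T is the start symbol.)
To compute FIRST(num L), process the symbols left to right:
Symbol num is a terminal. Add 'num' and stop.
FIRST(num L) = { 'num' }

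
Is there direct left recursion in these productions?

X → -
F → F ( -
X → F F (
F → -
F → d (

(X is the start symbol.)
X → -: starts with '-'
F → F ( -: LEFT RECURSIVE (starts with F)
X → F F (: starts with F
F → -: starts with '-'
F → d (: starts with d

The grammar has direct left recursion on: F.

Answer: Yes, F is left-recursive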